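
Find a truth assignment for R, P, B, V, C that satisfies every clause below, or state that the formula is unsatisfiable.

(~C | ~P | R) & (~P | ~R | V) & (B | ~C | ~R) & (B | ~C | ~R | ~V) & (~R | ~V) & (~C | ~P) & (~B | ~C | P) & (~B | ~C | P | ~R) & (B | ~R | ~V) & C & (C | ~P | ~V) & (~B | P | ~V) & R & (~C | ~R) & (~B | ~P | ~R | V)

Case R = True:
  (~R | ~V) forces V = False.
  (~P | ~R | V) forces P = False.
  (C) forces C = True.
  Clause (~C | ~R) is falsified — contradiction.
Case R = False:
  Clause (R) is falsified — contradiction.
Both cases fail, so the formula is unsatisfiable.

Unsatisfiable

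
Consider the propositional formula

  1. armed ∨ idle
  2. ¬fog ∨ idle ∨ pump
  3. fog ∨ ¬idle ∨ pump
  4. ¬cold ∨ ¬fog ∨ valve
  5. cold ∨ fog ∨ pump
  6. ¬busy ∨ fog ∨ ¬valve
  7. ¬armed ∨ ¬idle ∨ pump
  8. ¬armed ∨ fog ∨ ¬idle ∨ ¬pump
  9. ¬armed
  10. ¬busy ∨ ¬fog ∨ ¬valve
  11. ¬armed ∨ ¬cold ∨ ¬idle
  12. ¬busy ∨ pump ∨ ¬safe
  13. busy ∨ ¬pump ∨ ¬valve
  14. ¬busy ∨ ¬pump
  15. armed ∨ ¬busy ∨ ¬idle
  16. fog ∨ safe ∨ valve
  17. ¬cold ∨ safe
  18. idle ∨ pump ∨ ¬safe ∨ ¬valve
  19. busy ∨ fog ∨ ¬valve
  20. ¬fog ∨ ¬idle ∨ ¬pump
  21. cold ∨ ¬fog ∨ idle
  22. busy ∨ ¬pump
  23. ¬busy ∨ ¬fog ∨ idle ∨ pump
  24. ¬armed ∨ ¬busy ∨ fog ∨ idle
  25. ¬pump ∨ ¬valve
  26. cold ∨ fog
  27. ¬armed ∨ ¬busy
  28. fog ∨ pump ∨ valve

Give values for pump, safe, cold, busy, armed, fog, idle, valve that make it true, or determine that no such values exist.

pump = False, safe = False, cold = False, busy = False, armed = False, fog = True, idle = True, valve = False

Unit clause (¬armed) forces armed = False.
In (armed ∨ idle) only idle is left, so idle = True.
In (armed ∨ ¬busy ∨ ¬idle) only ¬busy is left, so busy = False.
In (busy ∨ ¬pump) only ¬pump is left, so pump = False.
In (fog ∨ ¬idle ∨ pump) only fog is left, so fog = True.
Set safe = False.
  then (¬cold ∨ safe) forces cold = False.
Set valve = False.
All clauses satisfied.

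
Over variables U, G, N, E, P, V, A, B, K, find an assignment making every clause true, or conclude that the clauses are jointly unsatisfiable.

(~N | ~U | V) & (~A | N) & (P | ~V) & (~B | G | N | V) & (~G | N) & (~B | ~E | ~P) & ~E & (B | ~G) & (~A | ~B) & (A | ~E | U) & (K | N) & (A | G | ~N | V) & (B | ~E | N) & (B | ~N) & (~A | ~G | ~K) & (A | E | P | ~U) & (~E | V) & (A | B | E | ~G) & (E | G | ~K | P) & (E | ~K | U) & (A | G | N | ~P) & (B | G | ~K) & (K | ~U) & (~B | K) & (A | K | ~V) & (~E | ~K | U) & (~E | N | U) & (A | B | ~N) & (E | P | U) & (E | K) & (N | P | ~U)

Unit clause (~E) forces E = False.
In (E | K) only K is left, so K = True.
In (E | ~K | U) only U is left, so U = True.
Set G = False.
  then (E | G | ~K | P) forces P = True.
  then (B | G | ~K) forces B = True.
  then (~A | ~B) forces A = False.
  then (A | G | N | ~P) forces N = True.
  then (~N | ~U | V) forces V = True.
All clauses satisfied.

U=T; G=F; N=T; E=F; P=T; V=T; A=F; B=T; K=T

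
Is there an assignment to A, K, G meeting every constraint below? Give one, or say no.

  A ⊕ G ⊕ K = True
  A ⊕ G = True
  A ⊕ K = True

A = True, K = False, G = False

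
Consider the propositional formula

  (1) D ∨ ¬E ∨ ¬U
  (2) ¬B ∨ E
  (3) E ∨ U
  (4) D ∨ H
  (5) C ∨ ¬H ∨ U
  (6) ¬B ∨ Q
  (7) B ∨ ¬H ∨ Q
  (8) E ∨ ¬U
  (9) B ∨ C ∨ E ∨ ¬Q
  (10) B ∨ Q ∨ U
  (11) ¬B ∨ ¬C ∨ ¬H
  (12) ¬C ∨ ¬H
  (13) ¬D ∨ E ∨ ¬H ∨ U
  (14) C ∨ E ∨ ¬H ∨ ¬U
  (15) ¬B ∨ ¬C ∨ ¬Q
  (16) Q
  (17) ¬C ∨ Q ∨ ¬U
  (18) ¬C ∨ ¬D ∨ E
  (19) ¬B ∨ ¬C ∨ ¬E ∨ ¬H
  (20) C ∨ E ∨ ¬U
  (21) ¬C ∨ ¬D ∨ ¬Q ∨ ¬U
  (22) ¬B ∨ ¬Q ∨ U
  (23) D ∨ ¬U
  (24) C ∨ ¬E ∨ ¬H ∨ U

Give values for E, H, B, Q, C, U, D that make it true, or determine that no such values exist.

E = True, H = False, B = False, Q = True, C = True, U = False, D = True

Unit clause (Q) forces Q = True.
Set E = True.
Set H = False.
  then (D ∨ H) forces D = True.
Set B = False.
Set C = True.
  then (¬C ∨ ¬D ∨ ¬Q ∨ ¬U) forces U = False.
All clauses satisfied.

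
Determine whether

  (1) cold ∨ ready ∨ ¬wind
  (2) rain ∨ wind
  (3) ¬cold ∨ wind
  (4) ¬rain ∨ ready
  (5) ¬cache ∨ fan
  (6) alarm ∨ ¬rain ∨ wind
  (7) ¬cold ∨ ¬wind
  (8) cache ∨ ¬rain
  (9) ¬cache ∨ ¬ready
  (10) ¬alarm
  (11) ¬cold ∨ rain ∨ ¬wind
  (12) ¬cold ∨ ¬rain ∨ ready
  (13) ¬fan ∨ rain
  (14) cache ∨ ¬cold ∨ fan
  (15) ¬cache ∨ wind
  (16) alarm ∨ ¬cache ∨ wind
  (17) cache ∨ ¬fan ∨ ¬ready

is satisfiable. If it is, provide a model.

Unit clause (¬alarm) forces alarm = False.
Try ready = False:
  (¬rain ∨ ready) forces rain = False.
  (rain ∨ wind) forces wind = True.
  (cold ∨ ready ∨ ¬wind) forces cold = True.
  clause (¬cold ∨ ¬wind) is falsified — backtrack.
So ready = True.
  then (¬cache ∨ ¬ready) forces cache = False.
  then (cache ∨ ¬fan ∨ ¬ready) forces fan = False.
  then (cache ∨ ¬rain) forces rain = False.
  then (cache ∨ ¬cold ∨ fan) forces cold = False.
  then (rain ∨ wind) forces wind = True.
All clauses satisfied.

alarm = False, ready = True, rain = False, cache = False, wind = True, cold = False, fan = False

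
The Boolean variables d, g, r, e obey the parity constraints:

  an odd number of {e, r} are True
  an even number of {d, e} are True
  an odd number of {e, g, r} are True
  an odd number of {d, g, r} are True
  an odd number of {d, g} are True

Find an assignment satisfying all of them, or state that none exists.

d = True, g = False, r = False, e = True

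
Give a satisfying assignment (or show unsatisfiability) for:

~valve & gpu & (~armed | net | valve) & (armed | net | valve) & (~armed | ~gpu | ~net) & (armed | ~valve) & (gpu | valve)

Unit clause (~valve) forces valve = False.
Unit clause (gpu) forces gpu = True.
Set armed = False.
  then (armed | net | valve) forces net = True.
Check each clause:
  (~valve): ~valve holds.
  (gpu): gpu holds.
  (~armed | net | valve): ~armed holds.
  (armed | net | valve): net holds.
  (~armed | ~gpu | ~net): ~armed holds.
  (armed | ~valve): ~valve holds.
  (gpu | valve): gpu holds.
All clauses satisfied.

armed: False, net: True, valve: False, gpu: True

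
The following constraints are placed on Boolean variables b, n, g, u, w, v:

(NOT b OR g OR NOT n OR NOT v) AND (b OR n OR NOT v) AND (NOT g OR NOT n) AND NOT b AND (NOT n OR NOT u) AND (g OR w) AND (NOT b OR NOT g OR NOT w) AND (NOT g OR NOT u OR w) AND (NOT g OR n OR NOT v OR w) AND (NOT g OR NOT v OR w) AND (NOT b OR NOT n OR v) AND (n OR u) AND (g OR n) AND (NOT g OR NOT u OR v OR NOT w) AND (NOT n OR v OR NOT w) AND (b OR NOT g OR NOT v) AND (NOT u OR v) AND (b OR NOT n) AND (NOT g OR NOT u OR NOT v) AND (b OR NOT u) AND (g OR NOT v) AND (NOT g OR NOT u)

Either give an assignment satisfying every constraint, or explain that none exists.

Unsatisfiable

Case b = True:
  Clause (NOT b) is falsified — contradiction.
Case b = False:
  (b OR NOT n) forces n = False.
  (b OR n OR NOT v) forces v = False.
  (n OR u) forces u = True.
  Clause (NOT u OR v) is falsified — contradiction.
Both cases fail, so the formula is unsatisfiable.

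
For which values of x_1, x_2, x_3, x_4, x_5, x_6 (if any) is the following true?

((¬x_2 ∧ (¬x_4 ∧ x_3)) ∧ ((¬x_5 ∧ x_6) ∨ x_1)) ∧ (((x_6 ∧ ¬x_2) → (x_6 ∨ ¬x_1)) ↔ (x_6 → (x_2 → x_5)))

x_1=T, x_2=F, x_3=T, x_4=F, x_5=T, x_6=T

  (¬x_2 ∧ (¬x_4 ∧ x_3)) ∧ ((¬x_5 ∧ x_6) ∨ x_1) = True
    ¬x_2 ∧ (¬x_4 ∧ x_3) = True
      ¬x_2 = True
      ¬x_4 ∧ x_3 = True
        ¬x_4 = True
    (¬x_5 ∧ x_6) ∨ x_1 = True
      ¬x_5 ∧ x_6 = False
        ¬x_5 = False
  ((x_6 ∧ ¬x_2) → (x_6 ∨ ¬x_1)) ↔ (x_6 → (x_2 → x_5)) = True
    (x_6 ∧ ¬x_2) → (x_6 ∨ ¬x_1) = True
      x_6 ∧ ¬x_2 = True
        ¬x_2 = True
      x_6 ∨ ¬x_1 = True
        ¬x_1 = False
    x_6 → (x_2 → x_5) = True
      x_2 → x_5 = True
Both conjuncts True, so the formula holds.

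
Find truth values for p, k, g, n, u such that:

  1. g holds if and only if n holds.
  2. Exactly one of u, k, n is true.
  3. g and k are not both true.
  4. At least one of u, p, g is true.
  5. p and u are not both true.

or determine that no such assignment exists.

p = False, k = False, g = False, n = False, u = True

  (1) g=F, n=F — same ✓
  (2) {u, k, n}: 1 true — exactly one ✓
  (3) g=F, k=F — not both ✓
  (4) {u, p, g}: 1 true — at least one ✓
  (5) p=F, u=T — not both ✓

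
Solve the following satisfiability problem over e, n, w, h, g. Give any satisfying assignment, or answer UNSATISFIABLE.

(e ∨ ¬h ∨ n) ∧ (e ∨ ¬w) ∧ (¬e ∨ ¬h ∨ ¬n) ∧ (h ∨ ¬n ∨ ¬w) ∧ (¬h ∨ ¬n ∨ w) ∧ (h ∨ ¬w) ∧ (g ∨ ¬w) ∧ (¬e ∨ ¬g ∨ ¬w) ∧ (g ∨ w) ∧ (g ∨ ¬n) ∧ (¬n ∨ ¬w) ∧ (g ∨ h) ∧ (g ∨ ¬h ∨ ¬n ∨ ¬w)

e = False, n = False, w = False, h = False, g = True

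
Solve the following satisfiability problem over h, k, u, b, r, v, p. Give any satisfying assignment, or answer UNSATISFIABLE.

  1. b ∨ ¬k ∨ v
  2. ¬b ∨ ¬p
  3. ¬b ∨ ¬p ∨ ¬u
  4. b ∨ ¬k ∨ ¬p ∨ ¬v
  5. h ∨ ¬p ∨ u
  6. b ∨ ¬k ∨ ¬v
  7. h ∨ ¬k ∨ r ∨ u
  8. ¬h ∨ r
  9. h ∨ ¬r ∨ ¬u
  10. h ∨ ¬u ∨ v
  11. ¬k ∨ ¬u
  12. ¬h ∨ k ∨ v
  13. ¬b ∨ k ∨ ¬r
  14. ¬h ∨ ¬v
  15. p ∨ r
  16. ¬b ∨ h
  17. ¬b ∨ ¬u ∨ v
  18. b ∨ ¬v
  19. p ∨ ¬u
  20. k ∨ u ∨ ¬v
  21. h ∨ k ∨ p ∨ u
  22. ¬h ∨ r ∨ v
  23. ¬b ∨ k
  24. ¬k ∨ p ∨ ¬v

Set h = True.
  then (¬h ∨ r) forces r = True.
  then (¬h ∨ ¬v) forces v = False.
  then (¬h ∨ k ∨ v) forces k = True.
  then (b ∨ ¬k ∨ v) forces b = True.
  then (¬b ∨ ¬p) forces p = False.
  then (¬k ∨ ¬u) forces u = False.
All clauses satisfied.

h: True, k: True, u: False, b: True, r: True, v: False, p: False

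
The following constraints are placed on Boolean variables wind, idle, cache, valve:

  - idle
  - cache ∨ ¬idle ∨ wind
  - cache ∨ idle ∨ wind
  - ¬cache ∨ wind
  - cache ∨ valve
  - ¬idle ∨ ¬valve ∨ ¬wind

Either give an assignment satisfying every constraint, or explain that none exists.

wind: True, idle: True, cache: True, valve: False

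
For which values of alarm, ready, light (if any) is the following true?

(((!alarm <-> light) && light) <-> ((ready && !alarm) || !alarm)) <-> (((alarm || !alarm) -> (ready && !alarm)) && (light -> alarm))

alarm=F, ready=F, light=F

  (((!alarm <-> light) && light) <-> ((ready && !alarm) || !alarm)) <-> (((alarm || !alarm) -> (ready && !alarm)) && (light -> alarm)) = True
    ((!alarm <-> light) && light) <-> ((ready && !alarm) || !alarm) = False
      (!alarm <-> light) && light = False
        !alarm <-> light = False
          !alarm = True
      (ready && !alarm) || !alarm = True
        ready && !alarm = False
          !alarm = True
        !alarm = True
    ((alarm || !alarm) -> (ready && !alarm)) && (light -> alarm) = False
      (alarm || !alarm) -> (ready && !alarm) = False
        alarm || !alarm = True
          !alarm = True
        ready && !alarm = False
          !alarm = True
      light -> alarm = True
The formula evaluates to True.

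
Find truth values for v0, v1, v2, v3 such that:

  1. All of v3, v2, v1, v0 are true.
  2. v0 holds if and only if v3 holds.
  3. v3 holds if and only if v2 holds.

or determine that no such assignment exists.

v0=T, v1=T, v2=T, v3=T

  (1) {v3, v2, v1, v0}: all 4 true ✓
  (2) v0=T, v3=T — same ✓
  (3) v3=T, v2=T — same ✓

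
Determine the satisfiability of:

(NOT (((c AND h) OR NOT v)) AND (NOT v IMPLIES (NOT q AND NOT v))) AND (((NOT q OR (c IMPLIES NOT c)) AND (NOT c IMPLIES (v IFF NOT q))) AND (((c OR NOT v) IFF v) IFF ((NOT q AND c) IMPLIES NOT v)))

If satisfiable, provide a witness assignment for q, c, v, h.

UNSATISFIABLE

Case v = True: the formula simplifies to NOT ((c AND h)) AND (((NOT q OR (c IMPLIES NOT c)) AND (NOT c IMPLIES NOT q)) AND (c IFF NOT ((NOT q AND c)))).
  c = True: simplifies to NOT h AND (NOT q AND NOT (NOT q)).
    q = True: the conjunct NOT q is False.
    q = False: the conjunct NOT (NOT q) becomes NOT (NOT False) = False.
  c = False: the conjunct c IFF NOT ((NOT q AND c)) becomes False IFF NOT False = False.
Case v = False: the conjunct NOT (((c AND h) OR NOT v)) becomes NOT (((c AND h) OR True)) = False.
Both cases fail — unsatisfiable.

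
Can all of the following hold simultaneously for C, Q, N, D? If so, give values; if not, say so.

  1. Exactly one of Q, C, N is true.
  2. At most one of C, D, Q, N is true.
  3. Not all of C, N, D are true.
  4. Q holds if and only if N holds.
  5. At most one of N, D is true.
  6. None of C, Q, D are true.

Case C = True:
  Constraint (6) is violated (C=T) — contradiction.
Case C = False:
  (6) forces Q = False.
  (1) with Q=F, C=F forces N = True.
  Constraint (4) is violated (Q=F, N=T) — contradiction.
Both cases fail — unsatisfiable.

No satisfying assignment exists.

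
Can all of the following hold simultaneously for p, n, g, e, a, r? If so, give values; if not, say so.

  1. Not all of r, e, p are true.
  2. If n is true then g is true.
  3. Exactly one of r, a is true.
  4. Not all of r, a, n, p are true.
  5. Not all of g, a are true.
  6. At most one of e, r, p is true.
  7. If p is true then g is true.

p = False, n = True, g = True, e = False, a = False, r = True

  (1) {r, e, p}: 1/3 true — not all ✓
  (2) n=T ⇒ g: T ✓
  (3) {r, a}: 1 true — exactly one ✓
  (4) {r, a, n, p}: 2/4 true — not all ✓
  (5) {g, a}: 1/2 true — not all ✓
  (6) {e, r, p}: 1 true — at most one ✓
  (7) p=F ⇒ g: vacuous ✓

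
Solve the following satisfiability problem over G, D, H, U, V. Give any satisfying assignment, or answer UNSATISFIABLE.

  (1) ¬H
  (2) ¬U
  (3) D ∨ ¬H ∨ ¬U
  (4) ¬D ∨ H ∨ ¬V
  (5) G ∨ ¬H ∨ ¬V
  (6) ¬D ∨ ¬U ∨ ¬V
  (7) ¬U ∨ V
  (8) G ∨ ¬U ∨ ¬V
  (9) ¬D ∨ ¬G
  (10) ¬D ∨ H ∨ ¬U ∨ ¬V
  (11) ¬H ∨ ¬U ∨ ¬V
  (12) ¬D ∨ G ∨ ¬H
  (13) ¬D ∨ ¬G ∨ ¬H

G: True, D: False, H: False, U: False, V: False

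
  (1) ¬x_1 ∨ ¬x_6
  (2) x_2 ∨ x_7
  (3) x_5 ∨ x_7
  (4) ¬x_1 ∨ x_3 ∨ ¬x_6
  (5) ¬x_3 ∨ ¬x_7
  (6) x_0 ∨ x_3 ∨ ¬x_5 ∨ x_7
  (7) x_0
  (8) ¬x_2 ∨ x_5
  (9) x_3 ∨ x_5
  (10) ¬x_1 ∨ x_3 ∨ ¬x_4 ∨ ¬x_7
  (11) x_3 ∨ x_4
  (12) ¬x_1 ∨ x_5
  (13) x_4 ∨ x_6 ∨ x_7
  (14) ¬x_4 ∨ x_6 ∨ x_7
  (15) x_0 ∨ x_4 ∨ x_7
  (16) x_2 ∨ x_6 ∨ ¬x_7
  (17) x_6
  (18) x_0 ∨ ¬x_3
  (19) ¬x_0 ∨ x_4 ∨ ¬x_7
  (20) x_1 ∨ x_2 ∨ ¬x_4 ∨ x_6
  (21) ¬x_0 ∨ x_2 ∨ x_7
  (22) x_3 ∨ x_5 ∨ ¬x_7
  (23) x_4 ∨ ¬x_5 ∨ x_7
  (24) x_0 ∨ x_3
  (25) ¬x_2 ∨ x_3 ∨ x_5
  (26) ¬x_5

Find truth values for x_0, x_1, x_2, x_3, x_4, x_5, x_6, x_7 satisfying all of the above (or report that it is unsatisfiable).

Case x_5 = True:
  Clause (¬x_5) is falsified — contradiction.
Case x_5 = False:
  (x_5 ∨ x_7) forces x_7 = True.
  (¬x_3 ∨ ¬x_7) forces x_3 = False.
  Clause (x_3 ∨ x_5) is falsified — contradiction.
Both cases fail, so the formula is unsatisfiable.

The formula is unsatisfiable.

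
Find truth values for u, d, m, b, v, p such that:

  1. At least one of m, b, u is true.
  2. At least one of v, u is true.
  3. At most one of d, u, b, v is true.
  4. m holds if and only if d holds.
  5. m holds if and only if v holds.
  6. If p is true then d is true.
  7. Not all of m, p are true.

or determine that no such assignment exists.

u=T, d=F, m=F, b=F, v=F, p=F

  (1) {m, b, u}: 1 true — at least one ✓
  (2) {v, u}: 1 true — at least one ✓
  (3) {d, u, b, v}: 1 true — at most one ✓
  (4) m=F, d=F — same ✓
  (5) m=F, v=F — same ✓
  (6) p=F ⇒ d: vacuous ✓
  (7) {m, p}: 0/2 true — not all ✓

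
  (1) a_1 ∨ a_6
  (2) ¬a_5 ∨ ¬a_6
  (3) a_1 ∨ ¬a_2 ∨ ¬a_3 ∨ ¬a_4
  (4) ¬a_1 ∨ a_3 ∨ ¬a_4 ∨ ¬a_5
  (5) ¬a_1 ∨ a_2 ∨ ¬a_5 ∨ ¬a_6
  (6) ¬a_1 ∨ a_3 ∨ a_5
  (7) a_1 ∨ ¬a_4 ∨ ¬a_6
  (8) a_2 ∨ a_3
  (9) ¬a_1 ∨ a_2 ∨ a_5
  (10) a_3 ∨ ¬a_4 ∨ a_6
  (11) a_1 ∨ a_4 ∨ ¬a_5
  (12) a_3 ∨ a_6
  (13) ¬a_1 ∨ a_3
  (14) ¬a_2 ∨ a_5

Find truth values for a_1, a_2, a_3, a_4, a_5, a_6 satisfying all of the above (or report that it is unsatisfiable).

a_1 = False, a_2 = False, a_3 = True, a_4 = False, a_5 = False, a_6 = True

Set a_1 = False.
  then (a_1 ∨ a_6) forces a_6 = True.
  then (¬a_5 ∨ ¬a_6) forces a_5 = False.
  then (a_1 ∨ ¬a_4 ∨ ¬a_6) forces a_4 = False.
  then (¬a_2 ∨ a_5) forces a_2 = False.
  then (a_2 ∨ a_3) forces a_3 = True.
All clauses satisfied.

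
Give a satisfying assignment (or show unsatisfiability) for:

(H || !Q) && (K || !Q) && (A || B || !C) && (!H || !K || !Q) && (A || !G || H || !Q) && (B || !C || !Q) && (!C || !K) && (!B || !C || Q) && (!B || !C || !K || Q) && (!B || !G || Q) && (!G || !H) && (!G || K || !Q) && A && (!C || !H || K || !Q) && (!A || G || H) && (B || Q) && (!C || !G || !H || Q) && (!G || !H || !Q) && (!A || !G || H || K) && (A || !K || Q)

A: True, G: False, Q: False, K: True, B: True, H: True, C: False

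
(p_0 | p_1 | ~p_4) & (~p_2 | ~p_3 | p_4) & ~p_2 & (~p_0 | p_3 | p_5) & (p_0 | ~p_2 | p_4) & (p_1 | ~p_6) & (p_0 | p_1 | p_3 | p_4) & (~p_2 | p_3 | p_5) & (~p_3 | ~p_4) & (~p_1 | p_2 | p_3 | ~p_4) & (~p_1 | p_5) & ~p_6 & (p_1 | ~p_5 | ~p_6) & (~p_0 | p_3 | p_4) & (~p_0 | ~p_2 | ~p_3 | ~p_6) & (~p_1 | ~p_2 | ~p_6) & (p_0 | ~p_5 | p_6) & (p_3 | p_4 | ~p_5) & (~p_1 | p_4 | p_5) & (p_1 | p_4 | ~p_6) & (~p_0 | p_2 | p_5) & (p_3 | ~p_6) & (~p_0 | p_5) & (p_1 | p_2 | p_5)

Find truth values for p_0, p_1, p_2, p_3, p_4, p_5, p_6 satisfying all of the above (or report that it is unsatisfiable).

Unit clause (~p_2) forces p_2 = False.
Unit clause (~p_6) forces p_6 = False.
Try p_0 = False:
  (p_0 | ~p_5 | p_6) forces p_5 = False.
  (~p_1 | p_5) forces p_1 = False.
  clause (p_1 | p_2 | p_5) is falsified — backtrack.
So p_0 = True.
  then (~p_0 | p_2 | p_5) forces p_5 = True.
Set p_1 = False.
Set p_3 = False.
  then (~p_0 | p_3 | p_4) forces p_4 = True.
All clauses satisfied.

p_0 = True, p_1 = False, p_2 = False, p_3 = False, p_4 = True, p_5 = True, p_6 = False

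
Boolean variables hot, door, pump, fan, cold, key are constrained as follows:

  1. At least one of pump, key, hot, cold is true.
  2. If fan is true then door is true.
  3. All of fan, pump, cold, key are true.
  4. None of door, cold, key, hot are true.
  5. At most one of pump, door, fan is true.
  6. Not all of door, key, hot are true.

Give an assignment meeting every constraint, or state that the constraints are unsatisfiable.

Case cold = True:
  Constraint (4) is violated (cold=T) — contradiction.
Case cold = False:
  Constraint (3) is violated (cold=F) — contradiction.
Both cases fail — unsatisfiable.

No satisfying assignment exists.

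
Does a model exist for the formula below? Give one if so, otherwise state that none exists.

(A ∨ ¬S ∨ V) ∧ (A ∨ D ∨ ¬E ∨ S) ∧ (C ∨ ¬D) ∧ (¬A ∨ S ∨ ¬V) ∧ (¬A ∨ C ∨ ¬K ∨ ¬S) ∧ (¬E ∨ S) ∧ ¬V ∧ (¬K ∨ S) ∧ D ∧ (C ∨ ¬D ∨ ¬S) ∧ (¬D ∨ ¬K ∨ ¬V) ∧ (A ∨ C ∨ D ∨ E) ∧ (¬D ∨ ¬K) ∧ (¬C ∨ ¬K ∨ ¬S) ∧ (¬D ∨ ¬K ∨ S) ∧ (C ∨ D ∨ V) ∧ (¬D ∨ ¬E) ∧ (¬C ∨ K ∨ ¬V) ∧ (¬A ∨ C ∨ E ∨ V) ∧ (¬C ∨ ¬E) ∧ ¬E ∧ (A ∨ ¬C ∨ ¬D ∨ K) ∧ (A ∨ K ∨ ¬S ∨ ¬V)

C: True, K: False, S: True, D: True, V: False, A: True, E: False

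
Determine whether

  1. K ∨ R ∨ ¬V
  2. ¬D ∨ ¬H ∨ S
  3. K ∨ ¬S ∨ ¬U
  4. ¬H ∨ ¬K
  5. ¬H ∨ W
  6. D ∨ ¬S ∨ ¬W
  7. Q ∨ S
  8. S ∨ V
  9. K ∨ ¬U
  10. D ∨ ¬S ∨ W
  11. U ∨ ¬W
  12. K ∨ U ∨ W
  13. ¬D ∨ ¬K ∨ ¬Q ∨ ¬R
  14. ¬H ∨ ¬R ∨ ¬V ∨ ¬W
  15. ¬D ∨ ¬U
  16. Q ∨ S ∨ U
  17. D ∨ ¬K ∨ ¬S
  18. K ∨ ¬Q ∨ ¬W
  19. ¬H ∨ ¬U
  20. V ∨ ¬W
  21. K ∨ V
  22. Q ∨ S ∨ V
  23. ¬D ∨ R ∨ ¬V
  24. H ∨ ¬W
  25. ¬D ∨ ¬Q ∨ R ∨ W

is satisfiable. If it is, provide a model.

Set U = False.
  then (U ∨ ¬W) forces W = False.
  then (K ∨ U ∨ W) forces K = True.
  then (¬H ∨ ¬K) forces H = False.
Set V = False.
  then (S ∨ V) forces S = True.
  then (D ∨ ¬S ∨ W) forces D = True.
Set Q = False.
Set R = False.
All clauses satisfied.

U = False; V = False; D = True; K = True; W = False; S = True; H = False; Q = False; R = False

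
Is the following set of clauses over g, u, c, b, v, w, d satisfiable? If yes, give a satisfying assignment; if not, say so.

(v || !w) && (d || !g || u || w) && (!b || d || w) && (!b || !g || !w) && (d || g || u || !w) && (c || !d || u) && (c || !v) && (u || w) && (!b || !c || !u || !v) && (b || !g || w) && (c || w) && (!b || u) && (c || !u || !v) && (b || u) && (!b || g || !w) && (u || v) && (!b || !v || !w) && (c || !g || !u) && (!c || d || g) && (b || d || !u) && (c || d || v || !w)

Set g = False.
Set u = True.
Try c = False:
  (c || !v) forces v = False.
  (v || !w) forces w = False.
  clause (c || w) is falsified — backtrack.
So c = True.
  then (!c || d || g) forces d = True.
Set b = False.
Set v = True.
Set w = False.
All clauses satisfied.

g=F, u=T, c=T, b=F, v=T, w=F, d=T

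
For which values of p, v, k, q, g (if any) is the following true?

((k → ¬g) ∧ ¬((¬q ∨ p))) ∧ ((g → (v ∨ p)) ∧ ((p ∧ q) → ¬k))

p = False; v = True; k = False; q = True; g = False

  (k → ¬g) ∧ ¬((¬q ∨ p)) = True
    k → ¬g = True
      ¬g = True
    ¬((¬q ∨ p)) = True
      ¬q ∨ p = False
        ¬q = False
  (g → (v ∨ p)) ∧ ((p ∧ q) → ¬k) = True
    g → (v ∨ p) = True
      v ∨ p = True
    (p ∧ q) → ¬k = True
      p ∧ q = False
      ¬k = True
Both conjuncts True, so the formula holds.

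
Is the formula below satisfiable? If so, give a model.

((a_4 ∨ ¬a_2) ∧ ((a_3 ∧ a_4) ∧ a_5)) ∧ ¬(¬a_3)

a_2 = True; a_3 = True; a_4 = True; a_5 = True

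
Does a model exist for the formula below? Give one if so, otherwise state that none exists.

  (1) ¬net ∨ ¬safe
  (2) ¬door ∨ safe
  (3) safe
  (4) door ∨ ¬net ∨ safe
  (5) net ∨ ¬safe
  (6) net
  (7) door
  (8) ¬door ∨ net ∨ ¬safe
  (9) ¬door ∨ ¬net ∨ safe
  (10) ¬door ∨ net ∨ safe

Case net = True:
  (¬net ∨ ¬safe) forces safe = False.
  Clause (safe) is falsified — contradiction.
Case net = False:
  Clause (net) is falsified — contradiction.
Both cases fail, so the formula is unsatisfiable.

No satisfying assignment exists.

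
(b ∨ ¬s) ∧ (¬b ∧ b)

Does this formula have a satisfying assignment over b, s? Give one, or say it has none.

Unsatisfiable — no assignment works.

Case b = True: the conjunct ¬b is False.
Case b = False: the conjunct b is False.
Both cases fail — unsatisfiable.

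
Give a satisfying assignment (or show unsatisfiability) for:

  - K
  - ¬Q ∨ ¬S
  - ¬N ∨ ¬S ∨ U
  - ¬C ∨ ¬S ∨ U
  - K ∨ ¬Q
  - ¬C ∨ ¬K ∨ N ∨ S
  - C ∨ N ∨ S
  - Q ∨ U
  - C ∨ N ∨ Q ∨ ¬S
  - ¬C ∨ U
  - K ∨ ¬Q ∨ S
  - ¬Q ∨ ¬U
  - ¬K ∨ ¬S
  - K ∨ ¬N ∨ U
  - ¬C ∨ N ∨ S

K: True; C: True; S: False; N: True; Q: False; U: True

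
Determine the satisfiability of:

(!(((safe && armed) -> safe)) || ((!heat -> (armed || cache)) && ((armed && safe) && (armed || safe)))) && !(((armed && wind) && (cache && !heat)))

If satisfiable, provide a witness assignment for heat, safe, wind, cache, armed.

heat = True, safe = True, wind = True, cache = True, armed = True

  !(((safe && armed) -> safe)) || ((!heat -> (armed || cache)) && ((armed && safe) && (armed || safe))) = True
    !(((safe && armed) -> safe)) = False
      (safe && armed) -> safe = True
        safe && armed = True
    (!heat -> (armed || cache)) && ((armed && safe) && (armed || safe)) = True
      !heat -> (armed || cache) = True
        !heat = False
        armed || cache = True
      (armed && safe) && (armed || safe) = True
        armed && safe = True
        armed || safe = True
  !(((armed && wind) && (cache && !heat))) = True
    (armed && wind) && (cache && !heat) = False
      armed && wind = True
      cache && !heat = False
        !heat = False
Both conjuncts True, so the formula holds.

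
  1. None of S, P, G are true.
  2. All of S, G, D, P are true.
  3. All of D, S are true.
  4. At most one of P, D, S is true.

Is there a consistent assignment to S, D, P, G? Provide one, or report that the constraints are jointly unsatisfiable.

Case S = True:
  Constraint (1) is violated (S=T) — contradiction.
Case S = False:
  Constraint (2) is violated (S=F) — contradiction.
Both cases fail — unsatisfiable.

Unsatisfiable — no assignment works.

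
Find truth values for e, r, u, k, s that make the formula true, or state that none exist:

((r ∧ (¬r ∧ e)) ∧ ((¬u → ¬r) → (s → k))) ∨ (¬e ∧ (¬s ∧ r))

e = False, r = True, u = False, k = True, s = False

  ((r ∧ (¬r ∧ e)) ∧ ((¬u → ¬r) → (s → k))) ∨ (¬e ∧ (¬s ∧ r)) = True
    (r ∧ (¬r ∧ e)) ∧ ((¬u → ¬r) → (s → k)) = False
      r ∧ (¬r ∧ e) = False
        ¬r ∧ e = False
          ¬r = False
      (¬u → ¬r) → (s → k) = True
        ¬u → ¬r = False
          ¬u = True
          ¬r = False
        s → k = True
    ¬e ∧ (¬s ∧ r) = True
      ¬e = True
      ¬s ∧ r = True
        ¬s = True
The formula evaluates to True.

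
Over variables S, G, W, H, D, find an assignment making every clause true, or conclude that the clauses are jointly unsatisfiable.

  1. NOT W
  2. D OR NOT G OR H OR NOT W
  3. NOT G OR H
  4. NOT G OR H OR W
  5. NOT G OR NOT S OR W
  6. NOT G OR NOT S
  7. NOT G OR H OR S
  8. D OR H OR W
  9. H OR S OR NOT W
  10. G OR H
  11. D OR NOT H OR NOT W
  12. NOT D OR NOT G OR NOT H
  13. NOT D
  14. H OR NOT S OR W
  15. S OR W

S: True; G: False; W: False; H: True; D: False

Unit clause (NOT W) forces W = False.
Unit clause (NOT D) forces D = False.
In (S OR W) only S is left, so S = True.
In (NOT G OR NOT S OR W) only NOT G is left, so G = False.
In (D OR H OR W) only H is left, so H = True.
All clauses satisfied.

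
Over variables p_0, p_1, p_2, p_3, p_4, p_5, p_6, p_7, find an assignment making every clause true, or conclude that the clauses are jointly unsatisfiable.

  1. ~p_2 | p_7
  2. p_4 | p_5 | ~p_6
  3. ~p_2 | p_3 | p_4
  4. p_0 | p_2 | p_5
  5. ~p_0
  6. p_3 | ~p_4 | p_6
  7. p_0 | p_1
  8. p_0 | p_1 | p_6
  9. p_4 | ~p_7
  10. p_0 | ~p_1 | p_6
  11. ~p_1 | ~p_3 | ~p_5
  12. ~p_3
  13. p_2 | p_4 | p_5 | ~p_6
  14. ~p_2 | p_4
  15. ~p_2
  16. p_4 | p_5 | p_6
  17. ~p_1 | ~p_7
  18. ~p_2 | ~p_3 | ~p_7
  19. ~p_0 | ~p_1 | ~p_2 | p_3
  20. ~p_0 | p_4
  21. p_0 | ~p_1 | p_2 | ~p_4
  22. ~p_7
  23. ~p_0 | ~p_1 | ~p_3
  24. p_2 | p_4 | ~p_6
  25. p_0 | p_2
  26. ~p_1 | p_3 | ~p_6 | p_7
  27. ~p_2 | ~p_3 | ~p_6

Case p_2 = True:
  Clause (~p_2) is falsified — contradiction.
Case p_2 = False:
  (~p_0) forces p_0 = False.
  Clause (p_0 | p_2) is falsified — contradiction.
Both cases fail, so the formula is unsatisfiable.

The formula is unsatisfiable.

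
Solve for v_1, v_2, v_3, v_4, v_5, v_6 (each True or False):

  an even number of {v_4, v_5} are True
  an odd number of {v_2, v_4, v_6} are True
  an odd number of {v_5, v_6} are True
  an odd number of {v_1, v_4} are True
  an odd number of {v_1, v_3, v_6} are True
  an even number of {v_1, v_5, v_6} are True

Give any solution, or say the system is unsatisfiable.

v_1 = True; v_2 = False; v_3 = True; v_4 = False; v_5 = False; v_6 = True

{v_4, v_5}: 0 true → even ✓
{v_2, v_4, v_6}: 1 true → odd ✓
{v_5, v_6}: 1 true → odd ✓
{v_1, v_4}: 1 true → odd ✓
{v_1, v_3, v_6}: 3 true → odd ✓
{v_1, v_5, v_6}: 2 true → even ✓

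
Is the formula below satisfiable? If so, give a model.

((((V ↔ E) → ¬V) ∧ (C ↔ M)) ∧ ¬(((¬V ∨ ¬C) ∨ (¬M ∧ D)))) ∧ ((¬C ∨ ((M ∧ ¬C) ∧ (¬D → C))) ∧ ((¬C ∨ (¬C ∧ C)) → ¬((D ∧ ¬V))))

Case C = True: the conjunct ¬C ∨ ((M ∧ ¬C) ∧ (¬D → C)) becomes ¬True ∨ (False ∧ True) = False.
Case C = False: the conjunct ¬(((¬V ∨ ¬C) ∨ (¬M ∧ D))) becomes ¬((True ∨ (¬M ∧ D))) = False.
Both cases fail — unsatisfiable.

UNSATISFIABLE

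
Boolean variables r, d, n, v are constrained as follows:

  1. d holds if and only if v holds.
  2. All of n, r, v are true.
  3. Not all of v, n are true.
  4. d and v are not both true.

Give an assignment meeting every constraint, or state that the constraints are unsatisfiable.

UNSATISFIABLE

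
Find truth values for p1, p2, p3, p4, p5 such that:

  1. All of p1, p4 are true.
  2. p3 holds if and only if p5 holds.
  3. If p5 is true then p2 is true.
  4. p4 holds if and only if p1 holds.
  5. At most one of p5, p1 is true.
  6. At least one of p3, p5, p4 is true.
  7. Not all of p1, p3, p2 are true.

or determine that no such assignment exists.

p1 = True; p2 = True; p3 = False; p4 = True; p5 = False

  (1) {p1, p4}: all 2 true ✓
  (2) p3=F, p5=F — same ✓
  (3) p5=F ⇒ p2: vacuous ✓
  (4) p4=T, p1=T — same ✓
  (5) {p5, p1}: 1 true — at most one ✓
  (6) {p3, p5, p4}: 1 true — at least one ✓
  (7) {p1, p3, p2}: 2/3 true — not all ✓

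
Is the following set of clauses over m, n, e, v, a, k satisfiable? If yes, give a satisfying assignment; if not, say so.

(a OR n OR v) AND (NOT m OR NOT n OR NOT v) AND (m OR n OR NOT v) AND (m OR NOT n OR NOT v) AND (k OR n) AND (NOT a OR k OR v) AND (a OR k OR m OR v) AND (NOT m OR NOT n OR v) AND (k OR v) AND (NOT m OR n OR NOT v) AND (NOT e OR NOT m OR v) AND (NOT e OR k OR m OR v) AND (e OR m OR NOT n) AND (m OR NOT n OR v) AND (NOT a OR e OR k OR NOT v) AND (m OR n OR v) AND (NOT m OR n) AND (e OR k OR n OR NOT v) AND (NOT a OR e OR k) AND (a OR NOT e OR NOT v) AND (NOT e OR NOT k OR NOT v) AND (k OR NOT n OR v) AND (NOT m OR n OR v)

Case m = True:
  (NOT m OR n) forces n = True.
  (NOT m OR NOT n OR NOT v) forces v = False.
  Clause (NOT m OR NOT n OR v) is falsified — contradiction.
Case m = False:
  If v = True:
    (m OR n OR NOT v) forces n = True.
    clause (m OR NOT n OR NOT v) is falsified.
  If v = False:
    (k OR v) forces k = True.
    (m OR NOT n OR v) forces n = False.
    clause (m OR n OR v) is falsified.
  Every sub-case reaches a contradiction.
Both cases fail, so the formula is unsatisfiable.

The formula is unsatisfiable.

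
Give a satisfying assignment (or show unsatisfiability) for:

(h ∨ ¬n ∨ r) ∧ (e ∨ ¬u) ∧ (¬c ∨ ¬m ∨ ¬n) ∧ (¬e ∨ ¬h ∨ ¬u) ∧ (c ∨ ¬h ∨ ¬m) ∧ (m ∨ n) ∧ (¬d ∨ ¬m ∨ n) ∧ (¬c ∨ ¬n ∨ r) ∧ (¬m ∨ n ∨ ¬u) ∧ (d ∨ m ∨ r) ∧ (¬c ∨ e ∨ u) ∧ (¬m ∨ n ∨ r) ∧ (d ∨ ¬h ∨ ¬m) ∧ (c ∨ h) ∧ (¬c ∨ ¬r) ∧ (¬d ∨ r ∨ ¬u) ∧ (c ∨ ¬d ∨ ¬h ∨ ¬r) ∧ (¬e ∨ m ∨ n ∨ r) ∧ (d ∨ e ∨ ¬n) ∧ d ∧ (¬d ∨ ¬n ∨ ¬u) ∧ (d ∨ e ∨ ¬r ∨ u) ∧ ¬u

u = False, c = False, n = True, h = True, d = True, e = False, r = False, m = False

Unit clause (d) forces d = True.
Unit clause (¬u) forces u = False.
Try c = True:
  (¬c ∨ e ∨ u) forces e = True.
  (¬c ∨ ¬r) forces r = False.
  (¬c ∨ ¬n ∨ r) forces n = False.
  (m ∨ n) forces m = True.
  clause (¬d ∨ ¬m ∨ n) is falsified — backtrack.
So c = False.
  then (c ∨ h) forces h = True.
  then (c ∨ ¬d ∨ ¬h ∨ ¬r) forces r = False.
  then (c ∨ ¬h ∨ ¬m) forces m = False.
  then (m ∨ n) forces n = True.
Set e = False.
All clauses satisfied.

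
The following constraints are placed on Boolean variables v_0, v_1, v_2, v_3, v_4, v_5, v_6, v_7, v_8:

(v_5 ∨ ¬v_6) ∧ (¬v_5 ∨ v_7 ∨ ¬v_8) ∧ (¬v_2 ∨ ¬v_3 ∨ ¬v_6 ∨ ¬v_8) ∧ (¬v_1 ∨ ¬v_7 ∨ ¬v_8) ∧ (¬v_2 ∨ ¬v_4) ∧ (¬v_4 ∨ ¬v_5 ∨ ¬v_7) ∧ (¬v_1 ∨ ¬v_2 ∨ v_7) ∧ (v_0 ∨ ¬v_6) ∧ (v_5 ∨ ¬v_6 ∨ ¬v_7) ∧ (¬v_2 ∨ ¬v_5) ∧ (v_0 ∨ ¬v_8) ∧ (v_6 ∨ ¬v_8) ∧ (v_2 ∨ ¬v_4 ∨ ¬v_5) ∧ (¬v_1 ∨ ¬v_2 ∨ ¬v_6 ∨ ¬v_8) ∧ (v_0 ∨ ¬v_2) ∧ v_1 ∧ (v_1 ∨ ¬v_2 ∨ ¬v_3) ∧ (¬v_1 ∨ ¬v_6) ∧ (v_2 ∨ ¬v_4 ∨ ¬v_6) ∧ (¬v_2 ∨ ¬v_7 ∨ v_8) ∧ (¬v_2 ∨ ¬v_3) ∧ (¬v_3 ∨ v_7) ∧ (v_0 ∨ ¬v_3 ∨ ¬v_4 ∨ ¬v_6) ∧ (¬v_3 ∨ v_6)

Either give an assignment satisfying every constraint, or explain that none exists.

Unit clause (v_1) forces v_1 = True.
In (¬v_1 ∨ ¬v_6) only ¬v_6 is left, so v_6 = False.
In (¬v_3 ∨ v_6) only ¬v_3 is left, so v_3 = False.
In (v_6 ∨ ¬v_8) only ¬v_8 is left, so v_8 = False.
Set v_0 = True.
Try v_2 = True:
  (¬v_2 ∨ ¬v_4) forces v_4 = False.
  (¬v_1 ∨ ¬v_2 ∨ v_7) forces v_7 = True.
  clause (¬v_2 ∨ ¬v_7 ∨ v_8) is falsified — backtrack.
So v_2 = False.
Set v_4 = False.
Set v_5 = True.
Set v_7 = False.
All clauses satisfied.

v_0: True, v_1: True, v_2: False, v_3: False, v_4: False, v_5: True, v_6: False, v_7: False, v_8: False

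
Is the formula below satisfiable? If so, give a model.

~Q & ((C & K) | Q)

Q = False, C = True, K = True

  ~Q = True
  (C & K) | Q = True
    C & K = True
Both conjuncts True, so the formula holds.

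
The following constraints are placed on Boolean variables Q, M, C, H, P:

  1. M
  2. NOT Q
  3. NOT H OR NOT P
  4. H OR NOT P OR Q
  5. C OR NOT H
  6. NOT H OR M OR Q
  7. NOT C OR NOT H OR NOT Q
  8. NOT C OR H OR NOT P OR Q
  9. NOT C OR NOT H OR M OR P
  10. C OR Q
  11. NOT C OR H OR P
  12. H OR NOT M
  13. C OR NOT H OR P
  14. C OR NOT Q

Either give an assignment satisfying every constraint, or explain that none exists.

Unit clause (M) forces M = True.
Unit clause (NOT Q) forces Q = False.
In (C OR Q) only C is left, so C = True.
In (H OR NOT M) only H is left, so H = True.
In (NOT H OR NOT P) only NOT P is left, so P = False.
All clauses satisfied.

Q=F, M=T, C=T, H=T, P=F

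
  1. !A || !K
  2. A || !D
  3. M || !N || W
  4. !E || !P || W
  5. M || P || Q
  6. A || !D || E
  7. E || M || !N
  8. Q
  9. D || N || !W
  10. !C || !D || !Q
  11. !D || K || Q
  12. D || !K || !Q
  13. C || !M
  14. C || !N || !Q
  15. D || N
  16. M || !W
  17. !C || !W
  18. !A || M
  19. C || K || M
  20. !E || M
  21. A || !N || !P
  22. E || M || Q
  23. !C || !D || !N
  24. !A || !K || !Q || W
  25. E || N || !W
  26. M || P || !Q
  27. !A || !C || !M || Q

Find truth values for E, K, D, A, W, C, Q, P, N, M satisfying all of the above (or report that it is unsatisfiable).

Unit clause (Q) forces Q = True.
Set E = True.
  then (!E || M) forces M = True.
  then (C || !M) forces C = True.
  then (!C || !W) forces W = False.
  then (!E || !P || W) forces P = False.
  then (!C || !D || !Q) forces D = False.
  then (D || !K || !Q) forces K = False.
  then (D || N) forces N = True.
Set A = False.
All clauses satisfied.

E = True, K = False, D = False, A = False, W = False, C = True, Q = True, P = False, N = True, M = True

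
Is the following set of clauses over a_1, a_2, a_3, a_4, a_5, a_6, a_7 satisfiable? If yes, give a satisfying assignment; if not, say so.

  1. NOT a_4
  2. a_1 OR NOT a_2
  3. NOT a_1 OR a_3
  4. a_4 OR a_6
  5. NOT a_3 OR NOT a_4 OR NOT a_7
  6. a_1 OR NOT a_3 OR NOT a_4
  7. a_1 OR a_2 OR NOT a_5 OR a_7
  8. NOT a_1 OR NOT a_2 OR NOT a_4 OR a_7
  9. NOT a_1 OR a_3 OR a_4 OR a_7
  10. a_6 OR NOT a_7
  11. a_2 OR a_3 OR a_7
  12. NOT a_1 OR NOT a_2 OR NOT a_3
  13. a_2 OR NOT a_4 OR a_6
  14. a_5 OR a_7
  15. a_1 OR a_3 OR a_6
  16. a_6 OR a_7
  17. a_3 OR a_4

a_1 = False, a_2 = False, a_3 = True, a_4 = False, a_5 = True, a_6 = True, a_7 = True

Unit clause (NOT a_4) forces a_4 = False.
In (a_4 OR a_6) only a_6 is left, so a_6 = True.
In (a_3 OR a_4) only a_3 is left, so a_3 = True.
Set a_1 = False.
  then (a_1 OR NOT a_2) forces a_2 = False.
Set a_5 = True.
  then (a_1 OR a_2 OR NOT a_5 OR a_7) forces a_7 = True.
All clauses satisfied.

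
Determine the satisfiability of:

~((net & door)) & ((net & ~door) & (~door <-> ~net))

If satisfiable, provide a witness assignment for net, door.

Unsatisfiable

Case door = True: the conjunct ~door is False.
Case door = False: the formula simplifies to net & ~net.
  net = True: the conjunct ~net is False.
  net = False: the conjunct net is False.
Both cases fail — unsatisfiable.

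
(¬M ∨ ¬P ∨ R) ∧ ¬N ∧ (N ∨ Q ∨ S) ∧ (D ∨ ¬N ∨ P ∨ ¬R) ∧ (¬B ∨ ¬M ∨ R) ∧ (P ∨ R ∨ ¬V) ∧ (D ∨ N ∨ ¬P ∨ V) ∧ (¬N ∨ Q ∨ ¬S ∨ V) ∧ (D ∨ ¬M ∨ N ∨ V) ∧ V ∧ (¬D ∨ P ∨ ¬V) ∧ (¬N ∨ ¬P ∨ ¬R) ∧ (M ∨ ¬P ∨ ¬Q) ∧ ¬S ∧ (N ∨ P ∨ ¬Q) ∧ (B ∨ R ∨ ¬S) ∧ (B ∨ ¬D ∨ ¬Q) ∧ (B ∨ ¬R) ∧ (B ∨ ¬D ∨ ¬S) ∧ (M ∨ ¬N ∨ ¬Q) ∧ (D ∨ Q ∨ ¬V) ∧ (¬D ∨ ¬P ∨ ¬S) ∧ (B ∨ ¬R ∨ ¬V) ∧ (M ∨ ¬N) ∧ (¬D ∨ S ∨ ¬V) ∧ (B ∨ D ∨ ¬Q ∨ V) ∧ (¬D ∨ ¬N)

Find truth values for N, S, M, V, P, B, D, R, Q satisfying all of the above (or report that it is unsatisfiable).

N = False, S = False, M = True, V = True, P = True, B = True, D = False, R = True, Q = True

Unit clause (¬N) forces N = False.
Unit clause (V) forces V = True.
Unit clause (¬S) forces S = False.
In (¬D ∨ S ∨ ¬V) only ¬D is left, so D = False.
In (N ∨ Q ∨ S) only Q is left, so Q = True.
In (N ∨ P ∨ ¬Q) only P is left, so P = True.
In (M ∨ ¬P ∨ ¬Q) only M is left, so M = True.
In (¬M ∨ ¬P ∨ R) only R is left, so R = True.
In (B ∨ ¬R) only B is left, so B = True.
All clauses satisfied.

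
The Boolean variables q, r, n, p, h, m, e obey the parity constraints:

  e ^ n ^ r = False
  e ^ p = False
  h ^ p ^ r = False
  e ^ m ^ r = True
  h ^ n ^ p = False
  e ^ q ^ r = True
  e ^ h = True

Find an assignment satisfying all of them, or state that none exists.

q: False, r: True, n: True, p: False, h: True, m: False, e: False

e ^ n ^ r = F ^ T ^ T = False ✓
e ^ p = F ^ F = False ✓
h ^ p ^ r = T ^ F ^ T = False ✓
e ^ m ^ r = F ^ F ^ T = True ✓
h ^ n ^ p = T ^ T ^ F = False ✓
e ^ q ^ r = F ^ F ^ T = True ✓
e ^ h = F ^ T = True ✓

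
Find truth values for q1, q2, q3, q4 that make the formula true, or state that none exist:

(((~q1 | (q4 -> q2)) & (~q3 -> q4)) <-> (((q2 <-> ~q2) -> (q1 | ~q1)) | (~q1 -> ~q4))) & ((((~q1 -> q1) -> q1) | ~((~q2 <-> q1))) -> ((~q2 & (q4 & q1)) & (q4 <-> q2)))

The conjunct (((~q1 -> q1) -> q1) | ~((~q2 <-> q1))) -> ((~q2 & (q4 & q1)) & (q4 <-> q2)) is unsatisfiable on its own:
  q1=F, q2=F, q4=F: evaluates to False.
  q1=F, q2=F, q4=T: evaluates to False.
  q1=F, q2=T, q4=F: evaluates to False.
  q1=F, q2=T, q4=T: evaluates to False.
  q1=T, q2=F, q4=F: evaluates to False.
  q1=T, q2=F, q4=T: evaluates to False.
  q1=T, q2=T, q4=F: evaluates to False.
  q1=T, q2=T, q4=T: evaluates to False.
So the whole conjunction is unsatisfiable.

Unsatisfiable — no assignment works.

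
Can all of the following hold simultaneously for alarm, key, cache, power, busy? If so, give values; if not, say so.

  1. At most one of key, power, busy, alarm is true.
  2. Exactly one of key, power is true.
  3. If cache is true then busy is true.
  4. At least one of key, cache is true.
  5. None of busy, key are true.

Case cache = True:
  (3) with cache=T forces busy = True.
  Constraint (5) is violated (busy=T) — contradiction.
Case cache = False:
  (4) with cache=F forces key = True.
  Constraint (5) is violated (key=T) — contradiction.
Both cases fail — unsatisfiable.

No satisfying assignment exists.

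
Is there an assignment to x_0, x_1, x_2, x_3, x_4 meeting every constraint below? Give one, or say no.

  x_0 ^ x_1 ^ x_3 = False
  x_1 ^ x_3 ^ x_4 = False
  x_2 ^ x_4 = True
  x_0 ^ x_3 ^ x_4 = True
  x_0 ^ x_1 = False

Unsatisfiable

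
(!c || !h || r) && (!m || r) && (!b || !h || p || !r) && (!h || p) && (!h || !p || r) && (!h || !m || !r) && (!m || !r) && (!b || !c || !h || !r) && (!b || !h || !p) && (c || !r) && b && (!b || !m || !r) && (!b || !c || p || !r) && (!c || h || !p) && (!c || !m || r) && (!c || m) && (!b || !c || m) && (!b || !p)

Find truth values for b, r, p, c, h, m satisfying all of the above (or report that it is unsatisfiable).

b: True; r: False; p: False; c: False; h: False; m: False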